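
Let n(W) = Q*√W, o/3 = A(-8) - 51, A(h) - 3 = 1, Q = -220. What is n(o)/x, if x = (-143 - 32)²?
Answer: -44*I*√141/6125 ≈ -0.085301*I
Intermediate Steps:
A(h) = 4 (A(h) = 3 + 1 = 4)
o = -141 (o = 3*(4 - 51) = 3*(-47) = -141)
n(W) = -220*√W
x = 30625 (x = (-175)² = 30625)
n(o)/x = -220*I*√141/30625 = -220*I*√141*(1/30625) = -44*I*√141/6125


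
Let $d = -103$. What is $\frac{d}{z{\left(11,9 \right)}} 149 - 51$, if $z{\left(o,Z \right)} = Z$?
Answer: $- \frac{15806}{9} \approx -1756.2$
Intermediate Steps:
$\frac{d}{z{\left(11,9 \right)}} 149 - 51 = - \frac{103}{9} \cdot 149 - 51 = \left(-103\right) \frac{1}{9} \cdot 149 - 51 = \left(- \frac{103}{9}\right) 149 - 51 = - \frac{15347}{9} - 51 = - \frac{15806}{9}$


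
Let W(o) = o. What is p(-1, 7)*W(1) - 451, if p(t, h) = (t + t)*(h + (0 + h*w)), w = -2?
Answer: -437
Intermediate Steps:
p(t, h) = -2*h*t (p(t, h) = (t + t)*(h + (0 + h*(-2))) = (2*t)*(h + (0 - 2*h)) = (2*t)*(h - 2*h) = (2*t)*(-h) = -2*h*t)
p(-1, 7)*W(1) - 451 = -2*7*(-1)*1 - 451 = 14*1 - 451 = 14 - 451 = -437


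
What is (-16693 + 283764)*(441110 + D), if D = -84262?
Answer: 95303752208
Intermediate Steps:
(-16693 + 283764)*(441110 + D) = (-16693 + 283764)*(441110 - 84262) = 267071*356848 = 95303752208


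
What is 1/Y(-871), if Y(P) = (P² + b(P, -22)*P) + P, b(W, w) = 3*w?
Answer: 1/815256 ≈ 1.2266e-6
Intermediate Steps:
Y(P) = P² - 65*P (Y(P) = (P² + (3*(-22))*P) + P = (P² - 66*P) + P = P² - 65*P)
1/Y(-871) = 1/(-871*(-65 - 871)) = 1/(-871*(-936)) = 1/815256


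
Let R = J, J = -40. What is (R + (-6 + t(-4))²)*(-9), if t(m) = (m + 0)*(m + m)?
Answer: -5724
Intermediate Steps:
t(m) = 2*m² (t(m) = m*(2*m) = 2*m²)
R = -40
(R + (-6 + t(-4))²)*(-9) = (-40 + (-6 + 2*(-4)²)²)*(-9) = (-40 + (-6 + 2*16)²)*(-9) = (-40 + (-6 + 32)²)*(-9) = (-40 + 26²)*(-9) = (-40 + 676)*(-9) = 636*(-9) = -5724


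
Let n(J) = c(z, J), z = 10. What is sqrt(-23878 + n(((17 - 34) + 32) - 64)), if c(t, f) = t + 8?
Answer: 2*I*sqrt(5965) ≈ 154.47*I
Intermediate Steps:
c(t, f) = 8 + t
n(J) = 18 (n(J) = 8 + 10 = 18)
sqrt(-23878 + n(((17 - 34) + 32) - 64)) = sqrt(-23878 + 18) = sqrt(-23860) = 2*I*sqrt(5965)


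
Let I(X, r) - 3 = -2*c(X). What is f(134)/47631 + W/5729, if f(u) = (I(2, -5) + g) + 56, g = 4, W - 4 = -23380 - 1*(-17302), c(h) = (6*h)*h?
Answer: -96408253/90959333 ≈ -1.0599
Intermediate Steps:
c(h) = 6*h**2
W = -6074 (W = 4 + (-23380 - 1*(-17302)) = 4 + (-23380 + 17302) = 4 - 6078 = -6074)
I(X, r) = 3 - 12*X**2
f(u) = 15 (f(u) = ((3 - 12*2**2) + 4) + 56 = ((3 - 12*4) + 4) + 56 = ((3 - 48) + 4) + 56 = (-45 + 4) + 56 = -41 + 56 = 15)
f(134)/47631 + W/5729 = 15/47631 - 6074/5729 = 15*(1/47631) - 6074*1/5729 = 5/15877 - 6074/5729 = -96408253/90959333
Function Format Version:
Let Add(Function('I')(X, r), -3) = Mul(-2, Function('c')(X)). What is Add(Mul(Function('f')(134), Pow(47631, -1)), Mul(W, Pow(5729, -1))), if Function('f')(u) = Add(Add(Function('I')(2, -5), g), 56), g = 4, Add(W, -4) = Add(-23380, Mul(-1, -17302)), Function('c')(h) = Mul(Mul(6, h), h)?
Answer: Rational(-96408253, 90959333) ≈ -1.0599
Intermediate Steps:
Function('c')(h) = Mul(6, Pow(h, 2))
W = -6074 (W = Add(4, Add(-23380, Mul(-1, -17302))) = Add(4, Add(-23380, 17302)) = Add(4, -6078) = -6074)
Function('I')(X, r) = Add(3, Mul(-12, Pow(X, 2))) (Function('I')(X, r) = Add(3, Mul(-2, Mul(6, Pow(X, 2)))) = Add(3, Mul(-12, Pow(X, 2))))
Function('f')(u) = 15 (Function('f')(u) = Add(Add(Add(3, Mul(-12, Pow(2, 2))), 4), 56) = Add(Add(Add(3, Mul(-12, 4)), 4), 56) = Add(Add(Add(3, -48), 4), 56) = Add(Add(-45, 4), 56) = Add(-41, 56) = 15)
Add(Mul(Function('f')(134), Pow(47631, -1)), Mul(W, Pow(5729, -1))) = Add(Mul(15, Pow(47631, -1)), Mul(-6074, Pow(5729, -1))) = Add(Mul(15, Rational(1, 47631)), Mul(-6074, Rational(1, 5729))) = Add(Rational(5, 15877), Rational(-6074, 5729)) = Rational(-96408253, 90959333)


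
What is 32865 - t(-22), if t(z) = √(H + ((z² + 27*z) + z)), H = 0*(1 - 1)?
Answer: 32865 - 2*I*√33 ≈ 32865.0 - 11.489*I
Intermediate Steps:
H = 0 (H = 0*0 = 0)
t(z) = √(z² + 28*z) (t(z) = √(0 + ((z² + 27*z) + z)) = √(0 + (z² + 28*z)) = √(z² + 28*z))
32865 - t(-22) = 32865 - √(-22*(28 - 22)) = 32865 - √(-22*6) = 32865 - √(-132) = 32865 - 2*I*√33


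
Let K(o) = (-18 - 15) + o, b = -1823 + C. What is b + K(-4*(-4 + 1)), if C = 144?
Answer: -1700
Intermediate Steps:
b = -1679 (b = -1823 + 144 = -1679)
K(o) = -33 + o
b + K(-4*(-4 + 1)) = -1679 + (-33 - 4*(-4 + 1)) = -1679 + (-33 - 4*(-3)) = -1679 + (-33 + 12) = -1679 - 21 = -1700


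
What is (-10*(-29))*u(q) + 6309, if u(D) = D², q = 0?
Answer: 6309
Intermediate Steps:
(-10*(-29))*u(q) + 6309 = -10*(-29)*0² + 6309 = 290*0 + 6309 = 0 + 6309 = 6309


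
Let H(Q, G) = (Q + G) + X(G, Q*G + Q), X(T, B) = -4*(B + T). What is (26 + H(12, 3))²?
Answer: 26569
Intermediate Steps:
X(T, B) = -4*B - 4*T
H(Q, G) = -3*G - 3*Q - 4*G*Q (H(Q, G) = (Q + G) + (-4*(Q*G + Q) - 4*G) = (G + Q) + (-4*(G*Q + Q) - 4*G) = (G + Q) + (-4*(Q + G*Q) - 4*G) = (G + Q) + ((-4*Q - 4*G*Q) - 4*G) = (G + Q) + (-4*G - 4*Q - 4*G*Q) = -3*G - 3*Q - 4*G*Q)
(26 + H(12, 3))² = (26 + (12 - 3*3 - 4*12*(1 + 3)))² = (26 + (12 - 9 - 4*12*4))² = (26 + (12 - 9 - 192))² = (26 - 189)² = (-163)² = 26569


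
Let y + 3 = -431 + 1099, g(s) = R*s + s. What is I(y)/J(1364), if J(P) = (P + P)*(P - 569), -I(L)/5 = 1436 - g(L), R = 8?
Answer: 4549/433752 ≈ 0.010488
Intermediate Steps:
g(s) = 9*s (g(s) = 8*s + s = 9*s)
y = 665 (y = -3 + (-431 + 1099) = -3 + 668 = 665)
I(L) = -7180 + 45*L (I(L) = -5*(1436 - 9*L) = -7180 + 45*L)
J(P) = 2*P*(-569 + P) (J(P) = (2*P)*(-569 + P) = 2*P*(-569 + P))
I(y)/J(1364) = (-7180 + 45*665)/((2*1364*(-569 + 1364))) = (-7180 + 29925)/((2*1364*795)) = 22745/2168760 = 22745*(1/2168760) = 4549/433752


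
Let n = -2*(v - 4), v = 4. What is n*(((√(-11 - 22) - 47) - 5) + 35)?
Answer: 0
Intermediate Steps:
n = 0 (n = -2*(4 - 4) = -2*0 = 0)
n*(((√(-11 - 22) - 47) - 5) + 35) = 0*(((√(-11 - 22) - 47) - 5) + 35) = 0*(((√(-33) - 47) - 5) + 35) = 0*(((I*√33 - 47) - 5) + 35) = 0*(((-47 + I*√33) - 5) + 35) = 0*((-52 + I*√33) + 35) = 0*(-17 + I*√33) = 0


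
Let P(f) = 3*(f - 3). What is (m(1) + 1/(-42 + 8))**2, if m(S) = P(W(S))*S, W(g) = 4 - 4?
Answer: 94249/1156 ≈ 81.530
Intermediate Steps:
W(g) = 0
P(f) = -9 + 3*f (P(f) = 3*(-3 + f) = -9 + 3*f)
m(S) = -9*S (m(S) = (-9 + 3*0)*S = (-9 + 0)*S = -9*S)
(m(1) + 1/(-42 + 8))**2 = (-9*1 + 1/(-42 + 8))**2 = (-9 + 1/(-34))**2 = (-9 - 1/34)**2 = (-307/34)**2 = 94249/1156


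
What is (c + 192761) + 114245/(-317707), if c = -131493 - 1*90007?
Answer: -9130695718/317707 ≈ -28739.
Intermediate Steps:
c = -221500 (c = -131493 - 90007 = -221500)
(c + 192761) + 114245/(-317707) = (-221500 + 192761) + 114245/(-317707) = -28739 + 114245*(-1/317707) = -28739 - 114245/317707 = -9130695718/317707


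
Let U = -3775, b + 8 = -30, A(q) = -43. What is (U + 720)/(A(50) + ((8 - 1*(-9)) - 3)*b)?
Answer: 611/115 ≈ 5.3130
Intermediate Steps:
b = -38 (b = -8 - 30 = -38)
(U + 720)/(A(50) + ((8 - 1*(-9)) - 3)*b) = (-3775 + 720)/(-43 + ((8 - 1*(-9)) - 3)*(-38)) = -3055/(-43 + ((8 + 9) - 3)*(-38)) = -3055/(-43 + (17 - 3)*(-38)) = -3055/(-43 + 14*(-38)) = -3055/(-43 - 532) = -3055/(-575) = -3055*(-1/575) = 611/115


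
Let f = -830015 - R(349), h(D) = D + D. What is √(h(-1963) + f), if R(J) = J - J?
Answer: I*√833941 ≈ 913.2*I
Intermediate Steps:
R(J) = 0
h(D) = 2*D
f = -830015 (f = -830015 - 1*0 = -830015 + 0 = -830015)
√(h(-1963) + f) = √(2*(-1963) - 830015) = √(-3926 - 830015) = √(-833941) = I*√833941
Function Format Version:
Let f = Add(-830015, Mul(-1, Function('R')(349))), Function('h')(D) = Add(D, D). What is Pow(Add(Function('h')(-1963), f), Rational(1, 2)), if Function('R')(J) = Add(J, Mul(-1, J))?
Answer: Mul(I, Pow(833941, Rational(1, 2))) ≈ Mul(913.20, I)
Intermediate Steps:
Function('R')(J) = 0
Function('h')(D) = Mul(2, D)
f = -830015 (f = Add(-830015, Mul(-1, 0)) = Add(-830015, 0) = -830015)
Pow(Add(Function('h')(-1963), f), Rational(1, 2)) = Pow(Add(Mul(2, -1963), -830015), Rational(1, 2)) = Pow(Add(-3926, -830015), Rational(1, 2)) = Pow(-833941, Rational(1, 2)) = Mul(I, Pow(833941, Rational(1, 2)))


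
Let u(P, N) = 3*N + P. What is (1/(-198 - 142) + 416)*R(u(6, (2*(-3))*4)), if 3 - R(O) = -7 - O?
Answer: -1980146/85 ≈ -23296.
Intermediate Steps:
u(P, N) = P + 3*N
R(O) = 10 + O (R(O) = 3 - (-7 - O) = 3 + (7 + O) = 10 + O)
(1/(-198 - 142) + 416)*R(u(6, (2*(-3))*4)) = (1/(-198 - 142) + 416)*(10 + (6 + 3*((2*(-3))*4))) = (1/(-340) + 416)*(10 + (6 + 3*(-6*4))) = (-1/340 + 416)*(10 + (6 + 3*(-24))) = 141439*(10 + (6 - 72))/340 = 141439*(10 - 66)/340 = (141439/340)*(-56) = -1980146/85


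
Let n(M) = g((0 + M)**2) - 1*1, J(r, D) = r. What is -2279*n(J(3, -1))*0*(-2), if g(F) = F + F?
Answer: 0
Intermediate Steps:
g(F) = 2*F
n(M) = -1 + 2*M**2 (n(M) = 2*(0 + M)**2 - 1*1 = 2*M**2 - 1 = -1 + 2*M**2)
-2279*n(J(3, -1))*0*(-2) = -2279*(-1 + 2*3**2)*0*(-2) = -2279*(-1 + 2*9)*0*(-2) = -2279*(-1 + 18)*0*(-2) = -2279*17*0*(-2) = -0*(-2) = -2279*0 = 0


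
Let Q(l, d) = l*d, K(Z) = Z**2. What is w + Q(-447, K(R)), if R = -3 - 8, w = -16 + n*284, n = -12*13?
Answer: -98407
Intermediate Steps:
n = -156
w = -44320 (w = -16 - 156*284 = -16 - 44304 = -44320)
R = -11
Q(l, d) = d*l
w + Q(-447, K(R)) = -44320 + (-11)**2*(-447) = -44320 + 121*(-447) = -44320 - 54087 = -98407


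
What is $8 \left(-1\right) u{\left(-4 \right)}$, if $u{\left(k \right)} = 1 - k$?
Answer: $-40$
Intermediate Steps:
$8 \left(-1\right) u{\left(-4 \right)} = 8 \left(-1\right) \left(1 - -4\right) = - 8 \left(1 + 4\right) = \left(-8\right) 5 = -40$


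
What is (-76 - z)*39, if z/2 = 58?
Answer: -7488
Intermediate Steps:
z = 116 (z = 2*58 = 116)
(-76 - z)*39 = (-76 - 1*116)*39 = (-76 - 116)*39 = -192*39 = -7488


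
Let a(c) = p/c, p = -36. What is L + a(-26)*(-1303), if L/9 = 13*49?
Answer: 51075/13 ≈ 3928.8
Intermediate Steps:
a(c) = -36/c
L = 5733 (L = 9*(13*49) = 9*637 = 5733)
L + a(-26)*(-1303) = 5733 - 36/(-26)*(-1303) = 5733 - 36*(-1/26)*(-1303) = 5733 + (18/13)*(-1303) = 5733 - 23454/13 = 51075/13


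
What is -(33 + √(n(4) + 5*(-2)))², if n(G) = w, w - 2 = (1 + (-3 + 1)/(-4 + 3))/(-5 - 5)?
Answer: -(330 + I*√830)²/100 ≈ -1080.7 - 190.14*I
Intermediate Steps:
w = 17/10 (w = 2 + (1 + (-3 + 1)/(-4 + 3))/(-5 - 5) = 2 + (1 - 2/(-1))/(-10) = 2 + (1 - 2*(-1))*(-⅒) = 2 + (1 + 2)*(-⅒) = 2 + 3*(-⅒) = 2 - 3/10 = 17/10 ≈ 1.7000)
n(G) = 17/10
-(33 + √(n(4) + 5*(-2)))² = -(33 + √(17/10 + 5*(-2)))² = -(33 + √(17/10 - 10))² = -(33 + √(-83/10))² = -(33 + I*√830/10)²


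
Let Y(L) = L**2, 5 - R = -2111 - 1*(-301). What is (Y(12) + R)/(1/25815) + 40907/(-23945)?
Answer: 1210936561918/23945 ≈ 5.0572e+7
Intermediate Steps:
R = 1815 (R = 5 - (-2111 - 1*(-301)) = 5 - (-2111 + 301) = 5 - 1*(-1810) = 5 + 1810 = 1815)
(Y(12) + R)/(1/25815) + 40907/(-23945) = (12**2 + 1815)/(1/25815) + 40907/(-23945) = (144 + 1815)/(1/25815) + 40907*(-1/23945) = 1959*25815 - 40907/23945 = 50571585 - 40907/23945 = 1210936561918/23945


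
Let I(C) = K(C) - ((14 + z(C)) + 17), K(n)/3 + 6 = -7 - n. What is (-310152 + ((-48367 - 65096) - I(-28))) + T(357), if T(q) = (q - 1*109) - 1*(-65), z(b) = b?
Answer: -423344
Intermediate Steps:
K(n) = -39 - 3*n (K(n) = -18 + 3*(-7 - n) = -18 + (-21 - 3*n) = -39 - 3*n)
T(q) = -44 + q (T(q) = (q - 109) + 65 = (-109 + q) + 65 = -44 + q)
I(C) = -70 - 4*C (I(C) = (-39 - 3*C) - ((14 + C) + 17) = (-39 - 3*C) - (31 + C) = (-39 - 3*C) + (-31 - C) = -70 - 4*C)
(-310152 + ((-48367 - 65096) - I(-28))) + T(357) = (-310152 + ((-48367 - 65096) - (-70 - 4*(-28)))) + (-44 + 357) = (-310152 + (-113463 - (-70 + 112))) + 313 = (-310152 + (-113463 - 1*42)) + 313 = (-310152 + (-113463 - 42)) + 313 = (-310152 - 113505) + 313 = -423657 + 313 = -423344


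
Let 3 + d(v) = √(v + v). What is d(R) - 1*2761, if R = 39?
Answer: -2764 + √78 ≈ -2755.2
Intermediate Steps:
d(v) = -3 + √2*√v (d(v) = -3 + √(v + v) = -3 + √(2*v) = -3 + √2*√v)
d(R) - 1*2761 = (-3 + √2*√39) - 1*2761 = (-3 + √78) - 2761 = -2764 + √78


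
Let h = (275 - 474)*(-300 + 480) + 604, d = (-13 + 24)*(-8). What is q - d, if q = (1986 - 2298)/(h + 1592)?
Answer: 123301/1401 ≈ 88.009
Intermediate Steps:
d = -88 (d = 11*(-8) = -88)
h = -35216 (h = -199*180 + 604 = -35820 + 604 = -35216)
q = 13/1401 (q = (1986 - 2298)/(-35216 + 1592) = -312/(-33624) = -312*(-1/33624) = 13/1401 ≈ 0.0092791)
q - d = 13/1401 - 1*(-88) = 13/1401 + 88 = 123301/1401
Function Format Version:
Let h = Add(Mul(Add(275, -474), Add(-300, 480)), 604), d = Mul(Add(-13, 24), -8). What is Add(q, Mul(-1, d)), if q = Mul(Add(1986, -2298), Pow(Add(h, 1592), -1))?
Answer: Rational(123301, 1401) ≈ 88.009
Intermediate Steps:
d = -88 (d = Mul(11, -8) = -88)
h = -35216 (h = Add(Mul(-199, 180), 604) = Add(-35820, 604) = -35216)
q = Rational(13, 1401) (q = Mul(Add(1986, -2298), Pow(Add(-35216, 1592), -1)) = Mul(-312, Pow(-33624, -1)) = Mul(-312, Rational(-1, 33624)) = Rational(13, 1401) ≈ 0.0092791)
Add(q, Mul(-1, d)) = Add(Rational(13, 1401), Mul(-1, -88)) = Add(Rational(13, 1401), 88) = Rational(123301, 1401)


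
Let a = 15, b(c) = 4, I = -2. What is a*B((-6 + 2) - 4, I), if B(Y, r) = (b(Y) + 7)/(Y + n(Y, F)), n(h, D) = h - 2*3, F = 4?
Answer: -15/2 ≈ -7.5000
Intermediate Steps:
n(h, D) = -6 + h (n(h, D) = h - 6 = -6 + h)
B(Y, r) = 11/(-6 + 2*Y) (B(Y, r) = (4 + 7)/(Y + (-6 + Y)) = 11/(-6 + 2*Y))
a*B((-6 + 2) - 4, I) = 15*(11/(2*(-3 + ((-6 + 2) - 4)))) = 15*(11/(2*(-3 + (-4 - 4)))) = 15*(11/(2*(-3 - 8))) = 15*((11/2)/(-11)) = 15*((11/2)*(-1/11)) = 15*(-1/2) = -15/2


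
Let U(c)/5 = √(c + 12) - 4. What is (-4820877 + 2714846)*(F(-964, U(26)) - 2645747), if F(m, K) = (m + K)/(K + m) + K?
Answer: 5572065214746 - 10530155*√38 ≈ 5.5720e+12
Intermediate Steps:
U(c) = -20 + 5*√(12 + c) (U(c) = 5*(√(c + 12) - 4) = 5*(√(12 + c) - 4) = 5*(-4 + √(12 + c)) = -20 + 5*√(12 + c))
F(m, K) = 1 + K (F(m, K) = (K + m)/(K + m) + K = 1 + K)
(-4820877 + 2714846)*(F(-964, U(26)) - 2645747) = (-4820877 + 2714846)*((1 + (-20 + 5*√(12 + 26))) - 2645747) = -2106031*((1 + (-20 + 5*√38)) - 2645747) = -2106031*((-19 + 5*√38) - 2645747) = -2106031*(-2645766 + 5*√38) = 5572065214746 - 10530155*√38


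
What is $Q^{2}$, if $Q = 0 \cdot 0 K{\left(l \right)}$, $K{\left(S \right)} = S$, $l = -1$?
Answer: $0$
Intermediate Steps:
$Q = 0$ ($Q = 0 \cdot 0 \left(-1\right) = 0 \left(-1\right) = 0$)
$Q^{2} = 0^{2} = 0$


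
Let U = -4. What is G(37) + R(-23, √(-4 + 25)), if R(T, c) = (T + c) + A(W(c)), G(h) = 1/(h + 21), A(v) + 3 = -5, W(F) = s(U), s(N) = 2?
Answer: -1797/58 + √21 ≈ -26.400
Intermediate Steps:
W(F) = 2
A(v) = -8 (A(v) = -3 - 5 = -8)
G(h) = 1/(21 + h)
R(T, c) = -8 + T + c (R(T, c) = (T + c) - 8 = -8 + T + c)
G(37) + R(-23, √(-4 + 25)) = 1/(21 + 37) + (-8 - 23 + √(-4 + 25)) = 1/58 + (-8 - 23 + √21) = 1/58 + (-31 + √21) = -1797/58 + √21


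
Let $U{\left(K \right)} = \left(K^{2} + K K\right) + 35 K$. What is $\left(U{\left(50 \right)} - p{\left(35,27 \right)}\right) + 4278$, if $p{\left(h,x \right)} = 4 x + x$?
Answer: $10893$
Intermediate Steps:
$p{\left(h,x \right)} = 5 x$
$U{\left(K \right)} = 2 K^{2} + 35 K$ ($U{\left(K \right)} = \left(K^{2} + K^{2}\right) + 35 K = 2 K^{2} + 35 K$)
$\left(U{\left(50 \right)} - p{\left(35,27 \right)}\right) + 4278 = \left(50 \left(35 + 2 \cdot 50\right) - 5 \cdot 27\right) + 4278 = \left(50 \left(35 + 100\right) - 135\right) + 4278 = \left(50 \cdot 135 - 135\right) + 4278 = \left(6750 - 135\right) + 4278 = 6615 + 4278 = 10893$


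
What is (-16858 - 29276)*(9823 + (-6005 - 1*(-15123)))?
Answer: -873824094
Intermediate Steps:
(-16858 - 29276)*(9823 + (-6005 - 1*(-15123))) = -46134*(9823 + (-6005 + 15123)) = -46134*(9823 + 9118) = -46134*18941 = -873824094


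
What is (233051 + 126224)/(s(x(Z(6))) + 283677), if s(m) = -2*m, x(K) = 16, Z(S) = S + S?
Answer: 71855/56729 ≈ 1.2666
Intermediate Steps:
Z(S) = 2*S
(233051 + 126224)/(s(x(Z(6))) + 283677) = (233051 + 126224)/(-2*16 + 283677) = 359275/(-32 + 283677) = 359275/283645 = 359275*(1/283645) = 71855/56729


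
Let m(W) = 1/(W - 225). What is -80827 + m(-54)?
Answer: -22550734/279 ≈ -80827.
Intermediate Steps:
m(W) = 1/(-225 + W)
-80827 + m(-54) = -80827 + 1/(-225 - 54) = -80827 + 1/(-279) = -80827 - 1/279 = -22550734/279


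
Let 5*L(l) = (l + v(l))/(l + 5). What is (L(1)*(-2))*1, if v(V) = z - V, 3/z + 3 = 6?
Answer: -1/15 ≈ -0.066667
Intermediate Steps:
z = 1 (z = 3/(-3 + 6) = 3/3 = 3*(⅓) = 1)
v(V) = 1 - V
L(l) = 1/(5*(5 + l)) (L(l) = ((l + (1 - l))/(l + 5))/5 = (1/(5 + l))/5 = 1/(5*(5 + l)))
(L(1)*(-2))*1 = ((1/(5*(5 + 1)))*(-2))*1 = (((⅕)/6)*(-2))*1 = (((⅕)*(⅙))*(-2))*1 = ((1/30)*(-2))*1 = -1/15*1 = -1/15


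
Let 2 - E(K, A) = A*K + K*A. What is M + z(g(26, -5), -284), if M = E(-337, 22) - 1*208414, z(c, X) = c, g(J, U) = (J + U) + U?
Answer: -193568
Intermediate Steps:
E(K, A) = 2 - 2*A*K (E(K, A) = 2 - (A*K + K*A) = 2 - (A*K + A*K) = 2 - 2*A*K)
g(J, U) = J + 2*U
M = -193584 (M = (2 - 2*22*(-337)) - 1*208414 = (2 + 14828) - 208414 = 14830 - 208414 = -193584)
M + z(g(26, -5), -284) = -193584 + (26 + 2*(-5)) = -193584 + (26 - 10) = -193584 + 16 = -193568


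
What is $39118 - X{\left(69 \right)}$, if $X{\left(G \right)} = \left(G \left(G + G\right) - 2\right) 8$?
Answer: $-37042$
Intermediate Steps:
$X{\left(G \right)} = -16 + 16 G^{2}$ ($X{\left(G \right)} = \left(G 2 G - 2\right) 8 = \left(2 G^{2} - 2\right) 8 = \left(-2 + 2 G^{2}\right) 8 = -16 + 16 G^{2}$)
$39118 - X{\left(69 \right)} = 39118 - \left(-16 + 16 \cdot 69^{2}\right) = 39118 - \left(-16 + 16 \cdot 4761\right) = 39118 - \left(-16 + 76176\right) = 39118 - 76160 = -37042$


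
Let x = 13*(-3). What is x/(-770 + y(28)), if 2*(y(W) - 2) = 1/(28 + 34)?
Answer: 4836/95231 ≈ 0.050782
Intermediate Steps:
x = -39
y(W) = 249/124 (y(W) = 2 + 1/(2*(28 + 34)) = 2 + (½)/62 = 2 + (½)*(1/62) = 2 + 1/124 = 249/124)
x/(-770 + y(28)) = -39/(-770 + 249/124) = -39/(-95231/124) = -39*(-124/95231) = 4836/95231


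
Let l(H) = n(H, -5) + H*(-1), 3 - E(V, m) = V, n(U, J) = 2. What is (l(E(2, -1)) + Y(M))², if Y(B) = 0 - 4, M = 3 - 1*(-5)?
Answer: 9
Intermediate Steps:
E(V, m) = 3 - V
M = 8 (M = 3 + 5 = 8)
l(H) = 2 - H (l(H) = 2 + H*(-1) = 2 - H)
Y(B) = -4
(l(E(2, -1)) + Y(M))² = ((2 - (3 - 1*2)) - 4)² = ((2 - (3 - 2)) - 4)² = ((2 - 1*1) - 4)² = ((2 - 1) - 4)² = (1 - 4)² = (-3)² = 9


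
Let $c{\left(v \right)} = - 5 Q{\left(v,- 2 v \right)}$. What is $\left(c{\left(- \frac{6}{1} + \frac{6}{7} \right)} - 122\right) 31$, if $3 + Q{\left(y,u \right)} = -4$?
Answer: $-2697$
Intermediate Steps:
$Q{\left(y,u \right)} = -7$ ($Q{\left(y,u \right)} = -3 - 4 = -7$)
$c{\left(v \right)} = 35$ ($c{\left(v \right)} = \left(-5\right) \left(-7\right) = 35$)
$\left(c{\left(- \frac{6}{1} + \frac{6}{7} \right)} - 122\right) 31 = \left(35 - 122\right) 31 = \left(-87\right) 31 = -2697$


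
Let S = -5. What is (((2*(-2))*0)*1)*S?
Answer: 0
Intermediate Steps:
(((2*(-2))*0)*1)*S = (((2*(-2))*0)*1)*(-5) = (-4*0*1)*(-5) = (0*1)*(-5) = 0*(-5) = 0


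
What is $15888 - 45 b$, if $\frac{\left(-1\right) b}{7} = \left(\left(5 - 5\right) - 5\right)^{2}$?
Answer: $23763$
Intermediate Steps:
$b = -175$ ($b = - 7 \left(\left(5 - 5\right) - 5\right)^{2} = - 7 \left(0 - 5\right)^{2} = - 7 \left(-5\right)^{2} = \left(-7\right) 25 = -175$)
$15888 - 45 b = 15888 - 45 \left(-175\right) = 15888 - -7875 = 15888 + 7875 = 23763$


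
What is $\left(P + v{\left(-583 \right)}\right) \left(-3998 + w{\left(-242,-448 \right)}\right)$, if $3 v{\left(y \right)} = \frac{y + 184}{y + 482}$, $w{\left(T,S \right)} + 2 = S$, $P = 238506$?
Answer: $- \frac{107148935072}{101} \approx -1.0609 \cdot 10^{9}$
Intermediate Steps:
$w{\left(T,S \right)} = -2 + S$
$v{\left(y \right)} = \frac{184 + y}{3 \left(482 + y\right)}$ ($v{\left(y \right)} = \frac{\left(y + 184\right) \frac{1}{y + 482}}{3} = \frac{\left(184 + y\right) \frac{1}{482 + y}}{3} = \frac{\frac{1}{482 + y} \left(184 + y\right)}{3} = \frac{184 + y}{3 \left(482 + y\right)}$)
$\left(P + v{\left(-583 \right)}\right) \left(-3998 + w{\left(-242,-448 \right)}\right) = \left(238506 + \frac{184 - 583}{3 \left(482 - 583\right)}\right) \left(-3998 - 450\right) = \left(238506 + \frac{1}{3} \frac{1}{-101} \left(-399\right)\right) \left(-3998 - 450\right) = \left(238506 + \frac{1}{3} \left(- \frac{1}{101}\right) \left(-399\right)\right) \left(-4448\right) = \left(238506 + \frac{133}{101}\right) \left(-4448\right) = \frac{24089239}{101} \left(-4448\right) = - \frac{107148935072}{101}$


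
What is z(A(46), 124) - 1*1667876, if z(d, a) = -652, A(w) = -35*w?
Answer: -1668528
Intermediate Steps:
z(A(46), 124) - 1*1667876 = -652 - 1*1667876 = -652 - 1667876 = -1668528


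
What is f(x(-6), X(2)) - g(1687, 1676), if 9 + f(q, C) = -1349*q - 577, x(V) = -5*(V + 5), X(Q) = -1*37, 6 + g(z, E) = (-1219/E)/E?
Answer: -20575747981/2808976 ≈ -7325.0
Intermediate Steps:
g(z, E) = -6 - 1219/E² (g(z, E) = -6 + (-1219/E)/E = -6 - 1219/E²)
X(Q) = -37
x(V) = -25 - 5*V (x(V) = -5*(5 + V) = -25 - 5*V)
f(q, C) = -586 - 1349*q (f(q, C) = -9 + (-1349*q - 577) = -9 + (-577 - 1349*q) = -586 - 1349*q)
f(x(-6), X(2)) - g(1687, 1676) = (-586 - 1349*(-25 - 5*(-6))) - (-6 - 1219/1676²) = (-586 - 1349*(-25 + 30)) - (-6 - 1219*1/2808976) = (-586 - 1349*5) - (-6 - 1219/2808976) = (-586 - 6745) - 1*(-16855075/2808976) = -7331 + 16855075/2808976 = -20575747981/2808976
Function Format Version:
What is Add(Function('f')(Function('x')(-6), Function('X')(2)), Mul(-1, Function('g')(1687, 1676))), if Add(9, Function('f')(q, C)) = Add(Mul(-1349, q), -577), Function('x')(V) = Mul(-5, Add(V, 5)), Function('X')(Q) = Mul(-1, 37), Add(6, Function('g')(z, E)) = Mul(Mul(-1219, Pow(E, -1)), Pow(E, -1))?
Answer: Rational(-20575747981, 2808976) ≈ -7325.0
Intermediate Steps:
Function('g')(z, E) = Add(-6, Mul(-1219, Pow(E, -2))) (Function('g')(z, E) = Add(-6, Mul(Mul(-1219, Pow(E, -1)), Pow(E, -1))) = Add(-6, Mul(-1219, Pow(E, -2))))
Function('X')(Q) = -37
Function('x')(V) = Add(-25, Mul(-5, V)) (Function('x')(V) = Mul(-5, Add(5, V)) = Add(-25, Mul(-5, V)))
Function('f')(q, C) = Add(-586, Mul(-1349, q)) (Function('f')(q, C) = Add(-9, Add(Mul(-1349, q), -577)) = Add(-9, Add(-577, Mul(-1349, q))) = Add(-586, Mul(-1349, q)))
Add(Function('f')(Function('x')(-6), Function('X')(2)), Mul(-1, Function('g')(1687, 1676))) = Add(Add(-586, Mul(-1349, Add(-25, Mul(-5, -6)))), Mul(-1, Add(-6, Mul(-1219, Pow(1676, -2))))) = Add(Add(-586, Mul(-1349, Add(-25, 30))), Mul(-1, Add(-6, Mul(-1219, Rational(1, 2808976))))) = Add(Add(-586, Mul(-1349, 5)), Mul(-1, Add(-6, Rational(-1219, 2808976)))) = Add(Add(-586, -6745), Mul(-1, Rational(-16855075, 2808976))) = Add(-7331, Rational(16855075, 2808976)) = Rational(-20575747981, 2808976)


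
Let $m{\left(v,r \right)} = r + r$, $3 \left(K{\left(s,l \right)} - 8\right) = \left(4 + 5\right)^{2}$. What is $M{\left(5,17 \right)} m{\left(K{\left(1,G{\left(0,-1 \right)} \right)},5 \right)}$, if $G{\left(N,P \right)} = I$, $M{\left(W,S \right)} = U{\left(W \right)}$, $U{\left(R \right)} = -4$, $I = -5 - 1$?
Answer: $-40$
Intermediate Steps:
$I = -6$ ($I = -5 - 1 = -6$)
$M{\left(W,S \right)} = -4$
$G{\left(N,P \right)} = -6$
$K{\left(s,l \right)} = 35$ ($K{\left(s,l \right)} = 8 + \frac{\left(4 + 5\right)^{2}}{3} = 8 + \frac{9^{2}}{3} = 8 + \frac{1}{3} \cdot 81 = 8 + 27 = 35$)
$m{\left(v,r \right)} = 2 r$
$M{\left(5,17 \right)} m{\left(K{\left(1,G{\left(0,-1 \right)} \right)},5 \right)} = - 4 \cdot 2 \cdot 5 = \left(-4\right) 10 = -40$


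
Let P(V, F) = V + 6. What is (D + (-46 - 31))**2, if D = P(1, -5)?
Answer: 4900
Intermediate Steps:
P(V, F) = 6 + V
D = 7 (D = 6 + 1 = 7)
(D + (-46 - 31))**2 = (7 + (-46 - 31))**2 = (7 - 77)**2 = (-70)**2 = 4900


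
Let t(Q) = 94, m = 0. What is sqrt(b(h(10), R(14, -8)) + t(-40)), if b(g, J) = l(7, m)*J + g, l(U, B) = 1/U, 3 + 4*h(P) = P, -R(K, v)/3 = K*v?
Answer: 5*sqrt(23)/2 ≈ 11.990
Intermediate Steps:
R(K, v) = -3*K*v
h(P) = -3/4 + P/4
b(g, J) = g + J/7 (b(g, J) = J/7 + g = g + J/7)
sqrt(b(h(10), R(14, -8)) + t(-40)) = sqrt(((-3/4 + (1/4)*10) + (-3*14*(-8))/7) + 94) = sqrt(((-3/4 + 5/2) + (1/7)*336) + 94) = sqrt((7/4 + 48) + 94) = sqrt(199/4 + 94) = sqrt(575/4) = 5*sqrt(23)/2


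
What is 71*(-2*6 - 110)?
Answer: -8662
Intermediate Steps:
71*(-2*6 - 110) = 71*(-12 - 110) = 71*(-122) = -8662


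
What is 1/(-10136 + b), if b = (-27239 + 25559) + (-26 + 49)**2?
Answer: -1/11287 ≈ -8.8598e-5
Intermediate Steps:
b = -1151 (b = -1680 + 23**2 = -1680 + 529 = -1151)
1/(-10136 + b) = 1/(-10136 - 1151) = 1/(-11287) = -1/11287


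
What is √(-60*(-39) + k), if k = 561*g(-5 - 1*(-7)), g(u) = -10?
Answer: I*√3270 ≈ 57.184*I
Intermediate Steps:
k = -5610 (k = 561*(-10) = -5610)
√(-60*(-39) + k) = √(-60*(-39) - 5610) = √(2340 - 5610) = √(-3270) = I*√3270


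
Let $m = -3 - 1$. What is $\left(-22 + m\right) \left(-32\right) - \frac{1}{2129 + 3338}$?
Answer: $\frac{4548543}{5467} \approx 832.0$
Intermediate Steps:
$m = -4$
$\left(-22 + m\right) \left(-32\right) - \frac{1}{2129 + 3338} = \left(-22 - 4\right) \left(-32\right) - \frac{1}{2129 + 3338} = \left(-26\right) \left(-32\right) - \frac{1}{5467} = 832 - \frac{1}{5467} = \frac{4548543}{5467}$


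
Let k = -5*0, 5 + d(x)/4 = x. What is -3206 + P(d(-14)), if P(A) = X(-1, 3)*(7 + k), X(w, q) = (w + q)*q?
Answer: -3164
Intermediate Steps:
d(x) = -20 + 4*x
X(w, q) = q*(q + w) (X(w, q) = (q + w)*q = q*(q + w))
k = 0
P(A) = 42 (P(A) = (3*(3 - 1))*(7 + 0) = (3*2)*7 = 6*7 = 42)
-3206 + P(d(-14)) = -3206 + 42 = -3164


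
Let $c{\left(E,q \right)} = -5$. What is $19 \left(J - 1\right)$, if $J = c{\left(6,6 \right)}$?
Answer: $-114$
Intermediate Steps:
$J = -5$
$19 \left(J - 1\right) = 19 \left(-5 - 1\right) = 19 \left(-6\right) = -114$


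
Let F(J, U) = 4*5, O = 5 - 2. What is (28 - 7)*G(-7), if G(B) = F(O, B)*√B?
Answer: 420*I*√7 ≈ 1111.2*I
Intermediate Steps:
O = 3
F(J, U) = 20
G(B) = 20*√B
(28 - 7)*G(-7) = (28 - 7)*(20*√(-7)) = 21*(20*(I*√7)) = 21*(20*I*√7) = 420*I*√7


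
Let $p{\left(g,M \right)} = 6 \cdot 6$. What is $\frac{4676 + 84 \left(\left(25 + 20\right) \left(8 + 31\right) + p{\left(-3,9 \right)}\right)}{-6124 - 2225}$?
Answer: $- \frac{155120}{8349} \approx -18.579$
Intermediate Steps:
$p{\left(g,M \right)} = 36$
$\frac{4676 + 84 \left(\left(25 + 20\right) \left(8 + 31\right) + p{\left(-3,9 \right)}\right)}{-6124 - 2225} = \frac{4676 + 84 \left(\left(25 + 20\right) \left(8 + 31\right) + 36\right)}{-6124 - 2225} = \frac{4676 + 84 \left(45 \cdot 39 + 36\right)}{-8349} = \left(4676 + 84 \left(1755 + 36\right)\right) \left(- \frac{1}{8349}\right) = \left(4676 + 84 \cdot 1791\right) \left(- \frac{1}{8349}\right) = \left(4676 + 150444\right) \left(- \frac{1}{8349}\right) = 155120 \left(- \frac{1}{8349}\right) = - \frac{155120}{8349}$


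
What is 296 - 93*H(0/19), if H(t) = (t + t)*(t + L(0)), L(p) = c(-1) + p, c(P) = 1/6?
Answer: 296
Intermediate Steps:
c(P) = ⅙
L(p) = ⅙ + p
H(t) = 2*t*(⅙ + t) (H(t) = (t + t)*(t + (⅙ + 0)) = (2*t)*(t + ⅙) = (2*t)*(⅙ + t) = 2*t*(⅙ + t))
296 - 93*H(0/19) = 296 - 31*0/19*(1 + 6*(0/19)) = 296 - 31*0*(1/19)*(1 + 6*(0*(1/19))) = 296 - 31*0*(1 + 6*0) = 296 - 31*0*(1 + 0) = 296 - 31*0 = 296 - 93*0 = 296 + 0 = 296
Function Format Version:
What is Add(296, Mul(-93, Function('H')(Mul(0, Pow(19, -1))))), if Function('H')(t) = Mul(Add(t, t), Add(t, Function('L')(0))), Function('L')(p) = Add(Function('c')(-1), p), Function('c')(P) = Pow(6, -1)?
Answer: 296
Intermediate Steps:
Function('c')(P) = Rational(1, 6)
Function('L')(p) = Add(Rational(1, 6), p)
Function('H')(t) = Mul(2, t, Add(Rational(1, 6), t)) (Function('H')(t) = Mul(Add(t, t), Add(t, Add(Rational(1, 6), 0))) = Mul(Mul(2, t), Add(t, Rational(1, 6))) = Mul(Mul(2, t), Add(Rational(1, 6), t)) = Mul(2, t, Add(Rational(1, 6), t)))
Add(296, Mul(-93, Function('H')(Mul(0, Pow(19, -1))))) = Add(296, Mul(-93, Mul(Rational(1, 3), Mul(0, Pow(19, -1)), Add(1, Mul(6, Mul(0, Pow(19, -1))))))) = Add(296, Mul(-93, Mul(Rational(1, 3), Mul(0, Rational(1, 19)), Add(1, Mul(6, Mul(0, Rational(1, 19))))))) = Add(296, Mul(-93, Mul(Rational(1, 3), 0, Add(1, Mul(6, 0))))) = Add(296, Mul(-93, Mul(Rational(1, 3), 0, Add(1, 0)))) = Add(296, Mul(-93, Mul(Rational(1, 3), 0, 1))) = Add(296, Mul(-93, 0)) = Add(296, 0) = 296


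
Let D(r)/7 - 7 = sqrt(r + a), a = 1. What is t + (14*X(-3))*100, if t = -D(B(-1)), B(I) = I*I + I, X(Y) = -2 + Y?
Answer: -7056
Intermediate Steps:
B(I) = I + I**2 (B(I) = I**2 + I = I + I**2)
D(r) = 49 + 7*sqrt(1 + r) (D(r) = 49 + 7*sqrt(r + 1) = 49 + 7*sqrt(1 + r))
t = -56 (t = -(49 + 7*sqrt(1 - (1 - 1))) = -(49 + 7*sqrt(1 - 1*0)) = -(49 + 7*sqrt(1 + 0)) = -(49 + 7*sqrt(1)) = -(49 + 7*1) = -(49 + 7) = -1*56 = -56)
t + (14*X(-3))*100 = -56 + (14*(-2 - 3))*100 = -56 + (14*(-5))*100 = -56 - 70*100 = -56 - 7000 = -7056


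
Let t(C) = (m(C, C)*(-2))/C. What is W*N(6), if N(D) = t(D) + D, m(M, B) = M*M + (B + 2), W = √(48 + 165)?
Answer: -26*√213/3 ≈ -126.49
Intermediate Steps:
W = √213 ≈ 14.595
m(M, B) = 2 + B + M² (m(M, B) = M² + (2 + B) = 2 + B + M²)
t(C) = (-4 - 2*C - 2*C²)/C (t(C) = ((2 + C + C²)*(-2))/C = (-4 - 2*C - 2*C²)/C)
N(D) = -2 - D - 4/D (N(D) = (-2 - 4/D - 2*D) + D = -2 - D - 4/D)
W*N(6) = √213*(-2 - 1*6 - 4/6) = √213*(-2 - 6 - 4*⅙) = √213*(-2 - 6 - ⅔) = √213*(-26/3) = -26*√213/3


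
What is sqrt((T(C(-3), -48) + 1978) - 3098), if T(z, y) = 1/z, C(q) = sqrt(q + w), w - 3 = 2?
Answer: sqrt(-4480 + 2*sqrt(2))/2 ≈ 33.456*I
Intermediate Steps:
w = 5 (w = 3 + 2 = 5)
C(q) = sqrt(5 + q) (C(q) = sqrt(q + 5) = sqrt(5 + q))
sqrt((T(C(-3), -48) + 1978) - 3098) = sqrt((1/(sqrt(5 - 3)) + 1978) - 3098) = sqrt((1/(sqrt(2)) + 1978) - 3098) = sqrt((sqrt(2)/2 + 1978) - 3098) = sqrt((1978 + sqrt(2)/2) - 3098) = sqrt(-1120 + sqrt(2)/2)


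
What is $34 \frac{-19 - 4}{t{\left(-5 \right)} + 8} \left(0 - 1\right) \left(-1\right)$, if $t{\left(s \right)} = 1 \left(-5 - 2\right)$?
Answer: $-782$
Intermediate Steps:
$t{\left(s \right)} = -7$ ($t{\left(s \right)} = 1 \left(-7\right) = -7$)
$34 \frac{-19 - 4}{t{\left(-5 \right)} + 8} \left(0 - 1\right) \left(-1\right) = 34 \frac{-19 - 4}{-7 + 8} \left(0 - 1\right) \left(-1\right) = 34 \left(- \frac{23}{1}\right) \left(\left(-1\right) \left(-1\right)\right) = 34 \left(\left(-23\right) 1\right) 1 = 34 \left(-23\right) 1 = \left(-782\right) 1 = -782$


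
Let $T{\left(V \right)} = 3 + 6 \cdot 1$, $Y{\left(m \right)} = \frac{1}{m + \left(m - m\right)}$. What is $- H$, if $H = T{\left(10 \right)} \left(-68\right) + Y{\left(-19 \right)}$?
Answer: $\frac{11629}{19} \approx 612.05$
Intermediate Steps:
$Y{\left(m \right)} = \frac{1}{m}$ ($Y{\left(m \right)} = \frac{1}{m + 0} = \frac{1}{m}$)
$T{\left(V \right)} = 9$ ($T{\left(V \right)} = 3 + 6 = 9$)
$H = - \frac{11629}{19}$ ($H = 9 \left(-68\right) + \frac{1}{-19} = -612 - \frac{1}{19} = - \frac{11629}{19} \approx -612.05$)
$- H = \left(-1\right) \left(- \frac{11629}{19}\right) = \frac{11629}{19}$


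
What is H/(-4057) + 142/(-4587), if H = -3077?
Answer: 13538105/18609459 ≈ 0.72748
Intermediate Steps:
H/(-4057) + 142/(-4587) = -3077/(-4057) + 142/(-4587) = -3077*(-1/4057) + 142*(-1/4587) = 3077/4057 - 142/4587 = 13538105/18609459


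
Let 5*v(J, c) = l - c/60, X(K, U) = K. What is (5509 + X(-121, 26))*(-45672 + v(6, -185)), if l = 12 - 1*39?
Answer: -1230532543/5 ≈ -2.4611e+8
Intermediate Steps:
l = -27 (l = 12 - 39 = -27)
v(J, c) = -27/5 - c/300 (v(J, c) = (-27 - c/60)/5 = -27/5 - c/300)
(5509 + X(-121, 26))*(-45672 + v(6, -185)) = (5509 - 121)*(-45672 + (-27/5 - 1/300*(-185))) = 5388*(-45672 + (-27/5 + 37/60)) = 5388*(-45672 - 287/60) = 5388*(-2740607/60) = -1230532543/5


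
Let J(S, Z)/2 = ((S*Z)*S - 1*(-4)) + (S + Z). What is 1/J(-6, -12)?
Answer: -1/892 ≈ -0.0011211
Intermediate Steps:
J(S, Z) = 8 + 2*S + 2*Z + 2*Z*S² (J(S, Z) = 2*(((S*Z)*S - 1*(-4)) + (S + Z)) = 2*((Z*S² + 4) + (S + Z)) = 2*((4 + Z*S²) + (S + Z)) = 2*(4 + S + Z + Z*S²) = 8 + 2*S + 2*Z + 2*Z*S²)
1/J(-6, -12) = 1/(8 + 2*(-6) + 2*(-12) + 2*(-12)*(-6)²) = 1/(8 - 12 - 24 + 2*(-12)*36) = 1/(8 - 12 - 24 - 864) = 1/(-892) = -1/892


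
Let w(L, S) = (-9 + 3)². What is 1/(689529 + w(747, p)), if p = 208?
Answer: 1/689565 ≈ 1.4502e-6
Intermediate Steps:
w(L, S) = 36 (w(L, S) = (-6)² = 36)
1/(689529 + w(747, p)) = 1/(689529 + 36) = 1/689565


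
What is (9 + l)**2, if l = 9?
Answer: 324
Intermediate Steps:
(9 + l)**2 = (9 + 9)**2 = 18**2 = 324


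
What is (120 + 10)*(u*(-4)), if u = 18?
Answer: -9360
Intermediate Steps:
(120 + 10)*(u*(-4)) = (120 + 10)*(18*(-4)) = 130*(-72) = -9360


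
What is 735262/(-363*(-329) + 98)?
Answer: 735262/119525 ≈ 6.1515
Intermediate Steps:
735262/(-363*(-329) + 98) = 735262/(119427 + 98) = 735262/119525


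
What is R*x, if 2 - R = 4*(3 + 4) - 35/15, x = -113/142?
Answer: 113/6 ≈ 18.833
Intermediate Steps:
x = -113/142 (x = -113*1/142 = -113/142 ≈ -0.79577)
R = -71/3 (R = 2 - (4*(3 + 4) - 35/15) = 2 - (4*7 - 35/15) = 2 - (28 - 1*7/3) = 2 - (28 - 7/3) = 2 - 1*77/3 = 2 - 77/3 = -71/3 ≈ -23.667)
R*x = -71/3*(-113/142) = 113/6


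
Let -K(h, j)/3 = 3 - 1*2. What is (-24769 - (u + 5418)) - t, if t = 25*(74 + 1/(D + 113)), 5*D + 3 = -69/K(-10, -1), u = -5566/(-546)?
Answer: -26246827/819 ≈ -32047.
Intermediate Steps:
u = 2783/273 (u = -5566*(-1/546) = 2783/273 ≈ 10.194)
K(h, j) = -3 (K(h, j) = -3*(3 - 1*2) = -3*(3 - 2) = -3*1 = -3)
D = 4 (D = -⅗ + (-69/(-3))/5 = -⅗ + (-69*(-⅓))/5 = -⅗ + (⅕)*23 = -⅗ + 23/5 = 4)
t = 216475/117 (t = 25*(74 + 1/(4 + 113)) = 25*(74 + 1/117) = 25*(8659/117) = 216475/117 ≈ 1850.2)
(-24769 - (u + 5418)) - t = (-24769 - (2783/273 + 5418)) - 1*216475/117 = (-24769 - 1*1481897/273) - 216475/117 = (-24769 - 1481897/273) - 216475/117 = -8243834/273 - 216475/117 = -26246827/819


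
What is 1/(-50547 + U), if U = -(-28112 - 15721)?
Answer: -1/6714 ≈ -0.00014894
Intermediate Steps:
U = 43833 (U = -1*(-43833) = 43833)
1/(-50547 + U) = 1/(-50547 + 43833) = 1/(-6714) = -1/6714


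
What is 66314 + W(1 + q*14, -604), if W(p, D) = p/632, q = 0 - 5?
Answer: 41910379/632 ≈ 66314.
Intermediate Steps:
q = -5
W(p, D) = p/632 (W(p, D) = p*(1/632) = p/632)
66314 + W(1 + q*14, -604) = 66314 + (1 - 5*14)/632 = 66314 + (1 - 70)/632 = 66314 + (1/632)*(-69) = 66314 - 69/632 = 41910379/632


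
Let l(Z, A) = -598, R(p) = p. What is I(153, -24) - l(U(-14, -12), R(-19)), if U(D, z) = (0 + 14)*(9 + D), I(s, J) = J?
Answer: 574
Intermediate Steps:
U(D, z) = 126 + 14*D (U(D, z) = 14*(9 + D) = 126 + 14*D)
I(153, -24) - l(U(-14, -12), R(-19)) = -24 - 1*(-598) = -24 + 598 = 574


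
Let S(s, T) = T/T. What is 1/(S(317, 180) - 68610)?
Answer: -1/68609 ≈ -1.4575e-5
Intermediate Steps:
S(s, T) = 1
1/(S(317, 180) - 68610) = 1/(1 - 68610) = 1/(-68609) = -1/68609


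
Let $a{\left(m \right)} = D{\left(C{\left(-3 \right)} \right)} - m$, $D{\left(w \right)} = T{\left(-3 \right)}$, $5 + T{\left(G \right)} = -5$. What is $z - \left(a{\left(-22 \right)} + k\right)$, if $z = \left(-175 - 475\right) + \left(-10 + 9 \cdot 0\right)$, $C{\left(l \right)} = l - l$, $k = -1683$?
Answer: $1011$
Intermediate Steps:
$T{\left(G \right)} = -10$ ($T{\left(G \right)} = -5 - 5 = -10$)
$C{\left(l \right)} = 0$
$D{\left(w \right)} = -10$
$z = -660$ ($z = -650 + \left(-10 + 0\right) = -650 - 10 = -660$)
$a{\left(m \right)} = -10 - m$
$z - \left(a{\left(-22 \right)} + k\right) = -660 - \left(\left(-10 - -22\right) - 1683\right) = -660 - \left(\left(-10 + 22\right) - 1683\right) = -660 - \left(12 - 1683\right) = -660 - -1671 = -660 + 1671 = 1011$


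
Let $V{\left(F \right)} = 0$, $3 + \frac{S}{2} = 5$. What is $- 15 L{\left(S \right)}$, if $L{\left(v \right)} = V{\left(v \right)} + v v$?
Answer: $-240$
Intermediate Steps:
$S = 4$ ($S = -6 + 2 \cdot 5 = -6 + 10 = 4$)
$L{\left(v \right)} = v^{2}$ ($L{\left(v \right)} = 0 + v v = 0 + v^{2} = v^{2}$)
$- 15 L{\left(S \right)} = - 15 \cdot 4^{2} = \left(-15\right) 16 = -240$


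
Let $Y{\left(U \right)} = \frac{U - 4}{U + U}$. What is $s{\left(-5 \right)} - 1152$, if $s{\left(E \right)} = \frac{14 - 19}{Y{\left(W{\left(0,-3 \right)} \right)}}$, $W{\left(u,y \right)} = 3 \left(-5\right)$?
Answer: $- \frac{22038}{19} \approx -1159.9$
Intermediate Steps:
$W{\left(u,y \right)} = -15$
$Y{\left(U \right)} = \frac{-4 + U}{2 U}$
$s{\left(E \right)} = - \frac{150}{19}$ ($s{\left(E \right)} = \frac{14 - 19}{\frac{1}{2} \frac{1}{-15} \left(-4 - 15\right)} = \frac{14 - 19}{\frac{1}{2} \left(- \frac{1}{15}\right) \left(-19\right)} = - \frac{5}{\frac{19}{30}} = \left(-5\right) \frac{30}{19} = - \frac{150}{19}$)
$s{\left(-5 \right)} - 1152 = - \frac{150}{19} - 1152 = - \frac{22038}{19}$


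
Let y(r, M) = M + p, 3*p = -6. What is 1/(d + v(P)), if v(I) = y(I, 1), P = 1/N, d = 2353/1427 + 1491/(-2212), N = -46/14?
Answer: -450932/11335 ≈ -39.782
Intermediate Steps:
p = -2 (p = (1/3)*(-6) = -2)
N = -23/7 (N = -46*1/14 = -23/7 ≈ -3.2857)
d = 439597/450932 (d = 2353*(1/1427) + 1491*(-1/2212) = 2353/1427 - 213/316 = 439597/450932 ≈ 0.97486)
P = -7/23 (P = 1/(-23/7) = -7/23 ≈ -0.30435)
y(r, M) = -2 + M (y(r, M) = M - 2 = -2 + M)
v(I) = -1 (v(I) = -2 + 1 = -1)
1/(d + v(P)) = 1/(439597/450932 - 1) = 1/(-11335/450932) = -450932/11335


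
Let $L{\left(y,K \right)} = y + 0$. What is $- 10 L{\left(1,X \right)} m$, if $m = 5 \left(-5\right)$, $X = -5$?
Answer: $250$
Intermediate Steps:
$L{\left(y,K \right)} = y$
$m = -25$
$- 10 L{\left(1,X \right)} m = \left(-10\right) 1 \left(-25\right) = \left(-10\right) \left(-25\right) = 250$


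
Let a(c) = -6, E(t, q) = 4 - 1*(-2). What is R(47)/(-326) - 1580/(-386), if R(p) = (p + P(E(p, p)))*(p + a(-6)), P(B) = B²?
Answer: -399239/62918 ≈ -6.3454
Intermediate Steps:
E(t, q) = 6 (E(t, q) = 4 + 2 = 6)
R(p) = (-6 + p)*(36 + p) (R(p) = (p + 6²)*(p - 6) = (p + 36)*(-6 + p) = (36 + p)*(-6 + p) = (-6 + p)*(36 + p))
R(47)/(-326) - 1580/(-386) = (-216 + 47² + 30*47)/(-326) - 1580/(-386) = (-216 + 2209 + 1410)*(-1/326) - 1580*(-1/386) = 3403*(-1/326) + 790/193 = -3403/326 + 790/193 = -399239/62918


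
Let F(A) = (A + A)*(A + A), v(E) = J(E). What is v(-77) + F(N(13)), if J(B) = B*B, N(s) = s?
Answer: 6605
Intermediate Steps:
J(B) = B**2
v(E) = E**2
F(A) = 4*A**2 (F(A) = (2*A)*(2*A) = 4*A**2)
v(-77) + F(N(13)) = (-77)**2 + 4*13**2 = 5929 + 4*169 = 5929 + 676 = 6605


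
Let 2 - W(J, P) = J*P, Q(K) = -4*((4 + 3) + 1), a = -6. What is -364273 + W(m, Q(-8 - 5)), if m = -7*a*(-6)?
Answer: -372335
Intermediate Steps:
m = -252 (m = -7*(-6)*(-6) = 42*(-6) = -252)
Q(K) = -32 (Q(K) = -4*(7 + 1) = -4*8 = -32)
W(J, P) = 2 - J*P
-364273 + W(m, Q(-8 - 5)) = -364273 + (2 - 1*(-252)*(-32)) = -364273 + (2 - 8064) = -364273 - 8062 = -372335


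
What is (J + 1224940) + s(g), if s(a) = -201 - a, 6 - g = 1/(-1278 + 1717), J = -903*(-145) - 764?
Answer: 594802857/439 ≈ 1.3549e+6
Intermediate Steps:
J = 130171 (J = 130935 - 764 = 130171)
g = 2633/439 (g = 6 - 1/(-1278 + 1717) = 6 - 1/439 = 2633/439 ≈ 5.9977)
(J + 1224940) + s(g) = (130171 + 1224940) + (-201 - 1*2633/439) = 1355111 + (-201 - 2633/439) = 1355111 - 90872/439 = 594802857/439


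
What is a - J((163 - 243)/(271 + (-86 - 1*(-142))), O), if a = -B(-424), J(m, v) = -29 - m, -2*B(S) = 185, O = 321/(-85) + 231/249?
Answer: 79301/654 ≈ 121.26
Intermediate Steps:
O = -20098/7055 (O = 321*(-1/85) + 231*(1/249) = -321/85 + 77/83 = -20098/7055 ≈ -2.8488)
B(S) = -185/2 (B(S) = -½*185 = -185/2)
a = 185/2 (a = -1*(-185/2) = 185/2 ≈ 92.500)
a - J((163 - 243)/(271 + (-86 - 1*(-142))), O) = 185/2 - (-29 - (163 - 243)/(271 + (-86 - 1*(-142)))) = 185/2 - (-29 - (-80)/(271 + (-86 + 142))) = 185/2 - (-29 - (-80)/(271 + 56)) = 185/2 - (-29 - (-80)/327) = 185/2 - (-29 - 1*(-80/327)) = 185/2 - (-29 + 80/327) = 185/2 - 1*(-9403/327) = 185/2 + 9403/327 = 79301/654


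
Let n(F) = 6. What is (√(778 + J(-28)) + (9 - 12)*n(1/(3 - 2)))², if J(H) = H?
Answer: 1074 - 180*√30 ≈ 88.099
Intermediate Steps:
(√(778 + J(-28)) + (9 - 12)*n(1/(3 - 2)))² = (√(778 - 28) + (9 - 12)*6)² = (√750 - 3*6)² = (5*√30 - 18)² = (-18 + 5*√30)²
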